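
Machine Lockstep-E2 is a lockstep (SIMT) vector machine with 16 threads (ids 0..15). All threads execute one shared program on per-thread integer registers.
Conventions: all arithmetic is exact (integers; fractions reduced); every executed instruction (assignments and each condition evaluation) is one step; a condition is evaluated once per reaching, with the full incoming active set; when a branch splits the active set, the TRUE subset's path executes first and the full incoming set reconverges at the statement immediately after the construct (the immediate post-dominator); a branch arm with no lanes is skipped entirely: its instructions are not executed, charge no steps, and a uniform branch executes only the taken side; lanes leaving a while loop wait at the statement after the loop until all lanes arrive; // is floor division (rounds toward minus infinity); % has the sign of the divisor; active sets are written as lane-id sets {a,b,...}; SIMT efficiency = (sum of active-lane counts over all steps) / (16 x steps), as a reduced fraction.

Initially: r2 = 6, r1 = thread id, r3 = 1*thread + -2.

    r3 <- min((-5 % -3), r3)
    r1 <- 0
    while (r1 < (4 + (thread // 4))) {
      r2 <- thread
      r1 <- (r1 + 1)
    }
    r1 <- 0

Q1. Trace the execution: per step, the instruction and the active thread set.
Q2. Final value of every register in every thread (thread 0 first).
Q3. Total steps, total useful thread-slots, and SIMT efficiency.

step 0: r3 <- min((-5 % -3), r3)     {0,1,2,3,4,5,6,7,8,9,10,11,12,13,14,15}
step 1: r1 <- 0                      {0,1,2,3,4,5,6,7,8,9,10,11,12,13,14,15}
step 2: eval (r1 < (4 + (thread // 4))) {0,1,2,3,4,5,6,7,8,9,10,11,12,13,14,15}
step 3: r2 <- thread                 {0,1,2,3,4,5,6,7,8,9,10,11,12,13,14,15}
step 4: r1 <- (r1 + 1)               {0,1,2,3,4,5,6,7,8,9,10,11,12,13,14,15}
step 5: eval (r1 < (4 + (thread // 4))) {0,1,2,3,4,5,6,7,8,9,10,11,12,13,14,15}
step 6: r2 <- thread                 {0,1,2,3,4,5,6,7,8,9,10,11,12,13,14,15}
step 7: r1 <- (r1 + 1)               {0,1,2,3,4,5,6,7,8,9,10,11,12,13,14,15}
step 8: eval (r1 < (4 + (thread // 4))) {0,1,2,3,4,5,6,7,8,9,10,11,12,13,14,15}
step 9: r2 <- thread                 {0,1,2,3,4,5,6,7,8,9,10,11,12,13,14,15}
step 10: r1 <- (r1 + 1)               {0,1,2,3,4,5,6,7,8,9,10,11,12,13,14,15}
step 11: eval (r1 < (4 + (thread // 4))) {0,1,2,3,4,5,6,7,8,9,10,11,12,13,14,15}
step 12: r2 <- thread                 {0,1,2,3,4,5,6,7,8,9,10,11,12,13,14,15}
step 13: r1 <- (r1 + 1)               {0,1,2,3,4,5,6,7,8,9,10,11,12,13,14,15}
step 14: eval (r1 < (4 + (thread // 4))) {0,1,2,3,4,5,6,7,8,9,10,11,12,13,14,15}
step 15: r2 <- thread                 {4,5,6,7,8,9,10,11,12,13,14,15}
step 16: r1 <- (r1 + 1)               {4,5,6,7,8,9,10,11,12,13,14,15}
step 17: eval (r1 < (4 + (thread // 4))) {4,5,6,7,8,9,10,11,12,13,14,15}
step 18: r2 <- thread                 {8,9,10,11,12,13,14,15}
step 19: r1 <- (r1 + 1)               {8,9,10,11,12,13,14,15}
step 20: eval (r1 < (4 + (thread // 4))) {8,9,10,11,12,13,14,15}
step 21: r2 <- thread                 {12,13,14,15}
step 22: r1 <- (r1 + 1)               {12,13,14,15}
step 23: eval (r1 < (4 + (thread // 4))) {12,13,14,15}
step 24: r1 <- 0                      {0,1,2,3,4,5,6,7,8,9,10,11,12,13,14,15}

Answer: 25 steps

r2: 0,1,2,3,4,5,6,7,8,9,10,11,12,13,14,15
r1: 0,0,0,0,0,0,0,0,0,0,0,0,0,0,0,0
r3: -2,-2,-2,-2,-2,-2,-2,-2,-2,-2,-2,-2,-2,-2,-2,-2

steps = 25; useful = 328; efficiency = 328/400 = 41/50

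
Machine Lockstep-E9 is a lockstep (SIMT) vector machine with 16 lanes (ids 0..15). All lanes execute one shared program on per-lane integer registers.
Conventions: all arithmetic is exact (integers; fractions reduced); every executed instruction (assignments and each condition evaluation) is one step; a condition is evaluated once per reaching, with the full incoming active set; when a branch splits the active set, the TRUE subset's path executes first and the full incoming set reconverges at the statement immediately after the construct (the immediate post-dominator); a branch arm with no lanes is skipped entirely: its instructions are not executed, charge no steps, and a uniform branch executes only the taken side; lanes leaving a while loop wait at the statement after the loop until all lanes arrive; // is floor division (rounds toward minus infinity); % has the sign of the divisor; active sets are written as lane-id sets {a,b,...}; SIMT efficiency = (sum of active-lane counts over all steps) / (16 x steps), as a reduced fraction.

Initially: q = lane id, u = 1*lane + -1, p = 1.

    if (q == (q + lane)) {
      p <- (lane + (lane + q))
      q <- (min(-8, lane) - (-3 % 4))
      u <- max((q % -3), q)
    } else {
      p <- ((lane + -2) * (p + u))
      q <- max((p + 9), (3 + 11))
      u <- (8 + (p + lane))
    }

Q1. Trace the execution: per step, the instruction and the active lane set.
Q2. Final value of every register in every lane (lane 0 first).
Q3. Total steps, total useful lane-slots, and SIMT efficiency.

step 0: eval (q == (q + lane))       {0,1,2,3,4,5,6,7,8,9,10,11,12,13,14,15}
step 1: p <- (lane + (lane + q))     {0}
step 2: q <- (min(-8, lane) - (-3 % 4)) {0}
step 3: u <- max((q % -3), q)        {0}
step 4: p <- ((lane + -2) * (p + u)) {1,2,3,4,5,6,7,8,9,10,11,12,13,14,15}
step 5: q <- max((p + 9), (3 + 11))  {1,2,3,4,5,6,7,8,9,10,11,12,13,14,15}
step 6: u <- (8 + (p + lane))        {1,2,3,4,5,6,7,8,9,10,11,12,13,14,15}

Answer: 7 steps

q: -9,14,14,14,17,24,33,44,57,72,89,108,129,152,177,204
u: 0,8,10,14,20,28,38,50,64,80,98,118,140,164,190,218
p: 0,-1,0,3,8,15,24,35,48,63,80,99,120,143,168,195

steps = 7; useful = 64; efficiency = 64/112 = 4/7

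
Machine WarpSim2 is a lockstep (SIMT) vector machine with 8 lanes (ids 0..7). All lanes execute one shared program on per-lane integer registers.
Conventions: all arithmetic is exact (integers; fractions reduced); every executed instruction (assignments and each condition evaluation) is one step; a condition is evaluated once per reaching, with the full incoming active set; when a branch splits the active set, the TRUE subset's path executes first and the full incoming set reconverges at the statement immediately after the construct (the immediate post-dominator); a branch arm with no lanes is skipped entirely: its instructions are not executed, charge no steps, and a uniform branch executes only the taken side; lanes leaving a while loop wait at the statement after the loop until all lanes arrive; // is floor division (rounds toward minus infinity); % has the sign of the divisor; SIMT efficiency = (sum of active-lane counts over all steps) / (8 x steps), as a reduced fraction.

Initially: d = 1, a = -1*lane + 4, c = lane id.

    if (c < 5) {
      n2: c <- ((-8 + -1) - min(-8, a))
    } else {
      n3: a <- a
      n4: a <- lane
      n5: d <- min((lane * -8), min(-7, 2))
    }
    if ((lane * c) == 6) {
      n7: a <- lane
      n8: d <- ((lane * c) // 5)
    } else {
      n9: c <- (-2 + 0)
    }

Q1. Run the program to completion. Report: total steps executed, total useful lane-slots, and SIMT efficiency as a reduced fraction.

Answer: 7 steps, 38 useful, 19/28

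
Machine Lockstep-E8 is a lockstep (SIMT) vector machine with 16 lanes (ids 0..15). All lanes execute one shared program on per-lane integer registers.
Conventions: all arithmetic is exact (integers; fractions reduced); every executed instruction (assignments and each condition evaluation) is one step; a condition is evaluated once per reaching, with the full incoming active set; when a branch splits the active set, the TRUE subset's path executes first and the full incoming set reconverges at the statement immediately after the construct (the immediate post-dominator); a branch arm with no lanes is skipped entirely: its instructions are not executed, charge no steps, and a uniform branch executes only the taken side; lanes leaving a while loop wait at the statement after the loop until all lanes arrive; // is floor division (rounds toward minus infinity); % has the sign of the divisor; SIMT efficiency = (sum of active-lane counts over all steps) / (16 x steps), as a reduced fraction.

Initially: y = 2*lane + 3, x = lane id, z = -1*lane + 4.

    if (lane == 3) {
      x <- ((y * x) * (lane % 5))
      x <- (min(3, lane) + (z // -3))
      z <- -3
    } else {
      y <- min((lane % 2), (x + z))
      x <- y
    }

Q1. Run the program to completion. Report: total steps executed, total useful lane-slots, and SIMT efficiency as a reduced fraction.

Answer: 6 steps, 49 useful, 49/96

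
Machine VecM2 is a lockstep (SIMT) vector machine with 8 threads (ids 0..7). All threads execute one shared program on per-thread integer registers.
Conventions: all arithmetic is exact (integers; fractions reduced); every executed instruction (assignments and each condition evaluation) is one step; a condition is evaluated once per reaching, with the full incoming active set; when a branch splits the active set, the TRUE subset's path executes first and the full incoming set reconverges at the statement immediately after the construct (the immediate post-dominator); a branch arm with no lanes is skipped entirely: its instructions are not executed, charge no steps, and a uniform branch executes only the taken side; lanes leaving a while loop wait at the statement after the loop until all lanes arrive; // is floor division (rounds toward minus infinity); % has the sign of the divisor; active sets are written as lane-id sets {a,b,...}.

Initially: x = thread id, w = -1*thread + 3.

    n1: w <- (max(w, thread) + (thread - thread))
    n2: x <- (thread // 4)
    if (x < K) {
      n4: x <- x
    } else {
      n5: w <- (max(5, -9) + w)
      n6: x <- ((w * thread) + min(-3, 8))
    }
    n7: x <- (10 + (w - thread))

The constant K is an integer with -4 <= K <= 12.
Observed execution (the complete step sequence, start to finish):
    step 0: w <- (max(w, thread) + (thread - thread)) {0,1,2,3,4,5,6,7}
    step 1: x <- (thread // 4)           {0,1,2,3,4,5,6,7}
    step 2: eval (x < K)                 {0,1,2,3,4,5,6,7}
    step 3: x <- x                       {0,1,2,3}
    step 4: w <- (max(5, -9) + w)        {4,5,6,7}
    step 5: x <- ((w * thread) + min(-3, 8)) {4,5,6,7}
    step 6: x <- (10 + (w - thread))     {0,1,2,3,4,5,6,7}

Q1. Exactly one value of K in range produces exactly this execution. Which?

Answer: K = 1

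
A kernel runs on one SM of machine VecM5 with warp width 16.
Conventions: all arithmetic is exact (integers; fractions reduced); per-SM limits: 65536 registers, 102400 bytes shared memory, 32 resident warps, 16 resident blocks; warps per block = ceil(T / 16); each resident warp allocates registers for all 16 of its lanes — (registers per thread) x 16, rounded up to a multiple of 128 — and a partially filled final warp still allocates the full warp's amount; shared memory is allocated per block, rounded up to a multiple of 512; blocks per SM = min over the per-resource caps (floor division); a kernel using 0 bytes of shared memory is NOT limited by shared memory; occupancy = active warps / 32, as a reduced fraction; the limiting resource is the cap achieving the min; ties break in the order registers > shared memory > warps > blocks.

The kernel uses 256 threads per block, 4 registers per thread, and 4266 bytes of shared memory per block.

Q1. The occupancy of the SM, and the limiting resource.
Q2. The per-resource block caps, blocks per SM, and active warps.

Answer: occupancy 1, limited by warps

registers: 32 blocks
shared memory: 22 blocks
warps: 2 blocks
blocks: 16 blocks

Answer: 2 blocks, 32 active warps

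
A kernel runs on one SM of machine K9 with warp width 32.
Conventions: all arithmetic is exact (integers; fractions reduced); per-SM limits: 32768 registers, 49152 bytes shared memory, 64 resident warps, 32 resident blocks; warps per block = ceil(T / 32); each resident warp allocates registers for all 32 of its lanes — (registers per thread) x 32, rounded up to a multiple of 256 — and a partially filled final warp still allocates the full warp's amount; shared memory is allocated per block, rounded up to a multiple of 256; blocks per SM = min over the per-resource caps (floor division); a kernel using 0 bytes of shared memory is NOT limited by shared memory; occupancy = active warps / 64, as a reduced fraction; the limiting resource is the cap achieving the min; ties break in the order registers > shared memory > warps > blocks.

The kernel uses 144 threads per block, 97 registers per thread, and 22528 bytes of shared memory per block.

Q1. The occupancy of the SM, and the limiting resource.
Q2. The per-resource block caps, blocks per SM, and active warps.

Answer: occupancy 5/64, limited by registers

registers: 1 block
shared memory: 2 blocks
warps: 12 blocks
blocks: 32 blocks

Answer: 1 block, 5 active warps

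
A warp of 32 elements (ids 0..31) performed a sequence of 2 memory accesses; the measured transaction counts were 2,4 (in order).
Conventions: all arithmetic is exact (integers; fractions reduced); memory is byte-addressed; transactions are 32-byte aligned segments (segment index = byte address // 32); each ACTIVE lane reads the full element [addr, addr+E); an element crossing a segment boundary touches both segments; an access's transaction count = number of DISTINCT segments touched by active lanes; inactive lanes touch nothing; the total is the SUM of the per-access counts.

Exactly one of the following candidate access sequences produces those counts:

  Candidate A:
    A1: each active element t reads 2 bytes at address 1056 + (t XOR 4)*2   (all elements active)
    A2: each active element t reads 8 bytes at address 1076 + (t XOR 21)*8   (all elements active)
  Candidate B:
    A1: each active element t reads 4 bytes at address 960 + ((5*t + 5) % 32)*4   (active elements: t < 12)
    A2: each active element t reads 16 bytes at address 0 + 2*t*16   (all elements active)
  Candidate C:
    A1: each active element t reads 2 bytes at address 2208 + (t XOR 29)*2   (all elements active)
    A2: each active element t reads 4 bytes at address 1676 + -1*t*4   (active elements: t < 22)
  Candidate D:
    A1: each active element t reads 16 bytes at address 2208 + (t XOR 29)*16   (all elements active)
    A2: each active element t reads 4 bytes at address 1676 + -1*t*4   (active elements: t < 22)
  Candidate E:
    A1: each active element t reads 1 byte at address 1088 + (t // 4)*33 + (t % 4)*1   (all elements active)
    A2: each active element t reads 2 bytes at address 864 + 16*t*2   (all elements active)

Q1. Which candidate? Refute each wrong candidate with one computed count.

A: A2 gives 9 transactions, not 4
B: A1 gives 4 transactions, not 2
D: A1 gives 16 transactions, not 2
E: A1 gives 8 transactions, not 2
C: all counts match (2,4)

Answer: C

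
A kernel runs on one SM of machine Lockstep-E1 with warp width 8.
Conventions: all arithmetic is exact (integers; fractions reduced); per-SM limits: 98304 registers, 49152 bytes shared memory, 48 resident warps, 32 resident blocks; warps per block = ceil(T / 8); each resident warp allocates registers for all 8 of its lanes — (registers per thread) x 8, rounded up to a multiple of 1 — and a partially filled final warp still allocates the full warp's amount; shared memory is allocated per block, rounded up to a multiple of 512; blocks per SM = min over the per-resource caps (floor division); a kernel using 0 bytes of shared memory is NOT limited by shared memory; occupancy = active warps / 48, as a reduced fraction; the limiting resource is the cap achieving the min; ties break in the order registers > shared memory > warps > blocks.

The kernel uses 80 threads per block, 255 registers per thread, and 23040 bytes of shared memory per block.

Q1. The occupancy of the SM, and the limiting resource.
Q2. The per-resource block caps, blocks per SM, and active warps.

Answer: occupancy 5/12, limited by shared memory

registers: 4 blocks
shared memory: 2 blocks
warps: 4 blocks
blocks: 32 blocks

Answer: 2 blocks, 20 active warps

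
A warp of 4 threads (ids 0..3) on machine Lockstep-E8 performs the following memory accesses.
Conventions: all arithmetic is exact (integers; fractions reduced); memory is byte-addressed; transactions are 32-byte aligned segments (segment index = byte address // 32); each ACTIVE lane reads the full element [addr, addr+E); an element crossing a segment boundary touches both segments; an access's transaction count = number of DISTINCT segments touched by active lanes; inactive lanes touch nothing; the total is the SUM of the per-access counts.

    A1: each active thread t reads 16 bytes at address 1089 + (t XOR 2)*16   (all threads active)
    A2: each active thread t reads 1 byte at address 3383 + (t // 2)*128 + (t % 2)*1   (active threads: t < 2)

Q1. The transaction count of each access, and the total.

A1: 3 transactions
A2: 1 transaction

Answer: 3,1; total 4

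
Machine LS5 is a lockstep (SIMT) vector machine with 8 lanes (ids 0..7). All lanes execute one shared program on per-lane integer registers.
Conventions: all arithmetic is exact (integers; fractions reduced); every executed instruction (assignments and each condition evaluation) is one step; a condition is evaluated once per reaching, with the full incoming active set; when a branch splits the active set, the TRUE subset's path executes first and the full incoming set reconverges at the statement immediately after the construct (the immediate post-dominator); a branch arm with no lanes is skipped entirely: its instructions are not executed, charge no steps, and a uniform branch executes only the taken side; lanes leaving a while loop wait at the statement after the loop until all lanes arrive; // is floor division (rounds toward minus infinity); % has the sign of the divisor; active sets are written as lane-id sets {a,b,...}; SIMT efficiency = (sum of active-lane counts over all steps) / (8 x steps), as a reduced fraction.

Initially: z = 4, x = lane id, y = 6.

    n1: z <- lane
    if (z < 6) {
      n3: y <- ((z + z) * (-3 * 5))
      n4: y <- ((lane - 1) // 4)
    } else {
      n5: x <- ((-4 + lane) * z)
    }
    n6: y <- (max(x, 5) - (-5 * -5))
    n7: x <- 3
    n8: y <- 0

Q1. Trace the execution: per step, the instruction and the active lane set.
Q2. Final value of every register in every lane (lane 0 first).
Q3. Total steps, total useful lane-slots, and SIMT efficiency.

step 0: z <- lane                    {0,1,2,3,4,5,6,7}
step 1: eval (z < 6)                 {0,1,2,3,4,5,6,7}
step 2: y <- ((z + z) * (-3 * 5))    {0,1,2,3,4,5}
step 3: y <- ((lane - 1) // 4)       {0,1,2,3,4,5}
step 4: x <- ((-4 + lane) * z)       {6,7}
step 5: y <- (max(x, 5) - (-5 * -5)) {0,1,2,3,4,5,6,7}
step 6: x <- 3                       {0,1,2,3,4,5,6,7}
step 7: y <- 0                       {0,1,2,3,4,5,6,7}

Answer: 8 steps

z: 0,1,2,3,4,5,6,7
x: 3,3,3,3,3,3,3,3
y: 0,0,0,0,0,0,0,0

steps = 8; useful = 54; efficiency = 54/64 = 27/32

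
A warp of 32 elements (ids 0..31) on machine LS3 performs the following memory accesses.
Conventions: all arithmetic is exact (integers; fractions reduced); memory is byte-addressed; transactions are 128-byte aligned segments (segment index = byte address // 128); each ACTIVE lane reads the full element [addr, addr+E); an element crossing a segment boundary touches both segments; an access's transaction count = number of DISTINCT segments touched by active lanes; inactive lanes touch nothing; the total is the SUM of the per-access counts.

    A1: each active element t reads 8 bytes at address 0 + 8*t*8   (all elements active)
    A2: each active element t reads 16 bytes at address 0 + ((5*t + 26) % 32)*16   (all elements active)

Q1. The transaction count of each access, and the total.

A1: 16 transactions
A2: 4 transactions

Answer: 16,4; total 20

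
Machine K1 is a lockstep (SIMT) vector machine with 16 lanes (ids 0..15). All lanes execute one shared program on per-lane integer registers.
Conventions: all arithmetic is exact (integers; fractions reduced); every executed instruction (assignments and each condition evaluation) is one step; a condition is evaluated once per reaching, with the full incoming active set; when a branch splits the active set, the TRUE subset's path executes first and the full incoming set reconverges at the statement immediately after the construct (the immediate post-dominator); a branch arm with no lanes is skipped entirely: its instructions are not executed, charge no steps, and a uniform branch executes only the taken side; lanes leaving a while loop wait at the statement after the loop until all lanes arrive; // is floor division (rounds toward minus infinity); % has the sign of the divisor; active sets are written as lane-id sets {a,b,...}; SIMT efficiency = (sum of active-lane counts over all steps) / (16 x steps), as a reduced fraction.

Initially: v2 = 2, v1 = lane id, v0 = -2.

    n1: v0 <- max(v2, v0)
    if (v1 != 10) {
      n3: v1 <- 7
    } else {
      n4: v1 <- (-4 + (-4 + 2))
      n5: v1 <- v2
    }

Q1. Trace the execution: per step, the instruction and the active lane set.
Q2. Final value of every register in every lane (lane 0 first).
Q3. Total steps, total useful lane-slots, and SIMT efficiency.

step 0: v0 <- max(v2, v0)            {0,1,2,3,4,5,6,7,8,9,10,11,12,13,14,15}
step 1: eval (v1 != 10)              {0,1,2,3,4,5,6,7,8,9,10,11,12,13,14,15}
step 2: v1 <- 7                      {0,1,2,3,4,5,6,7,8,9,11,12,13,14,15}
step 3: v1 <- (-4 + (-4 + 2))        {10}
step 4: v1 <- v2                     {10}

Answer: 5 steps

v2: 2,2,2,2,2,2,2,2,2,2,2,2,2,2,2,2
v1: 7,7,7,7,7,7,7,7,7,7,2,7,7,7,7,7
v0: 2,2,2,2,2,2,2,2,2,2,2,2,2,2,2,2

steps = 5; useful = 49; efficiency = 49/80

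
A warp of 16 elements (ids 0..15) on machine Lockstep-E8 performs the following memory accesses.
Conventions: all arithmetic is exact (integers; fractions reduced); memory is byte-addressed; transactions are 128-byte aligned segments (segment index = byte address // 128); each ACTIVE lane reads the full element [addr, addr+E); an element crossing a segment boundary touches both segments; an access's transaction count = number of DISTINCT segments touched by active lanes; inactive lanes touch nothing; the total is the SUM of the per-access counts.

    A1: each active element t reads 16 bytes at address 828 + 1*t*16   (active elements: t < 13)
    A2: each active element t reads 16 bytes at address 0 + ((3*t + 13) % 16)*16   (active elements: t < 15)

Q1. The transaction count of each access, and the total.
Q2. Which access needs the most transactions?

A1: 3 transactions
A2: 2 transactions

Answer: 3,2; total 5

Answer: A1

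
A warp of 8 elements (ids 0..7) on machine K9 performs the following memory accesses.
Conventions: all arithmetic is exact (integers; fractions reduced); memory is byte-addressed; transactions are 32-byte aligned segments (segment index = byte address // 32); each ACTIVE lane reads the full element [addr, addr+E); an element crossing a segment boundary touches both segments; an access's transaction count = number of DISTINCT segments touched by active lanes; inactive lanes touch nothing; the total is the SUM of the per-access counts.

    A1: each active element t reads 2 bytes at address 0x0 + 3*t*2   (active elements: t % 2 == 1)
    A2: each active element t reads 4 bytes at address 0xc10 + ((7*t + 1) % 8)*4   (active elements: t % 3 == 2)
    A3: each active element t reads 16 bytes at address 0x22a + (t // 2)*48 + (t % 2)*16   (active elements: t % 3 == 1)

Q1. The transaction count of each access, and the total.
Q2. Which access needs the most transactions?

A1: 2 transactions
A2: 1 transaction
A3: 4 transactions

Answer: 2,1,4; total 7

Answer: A3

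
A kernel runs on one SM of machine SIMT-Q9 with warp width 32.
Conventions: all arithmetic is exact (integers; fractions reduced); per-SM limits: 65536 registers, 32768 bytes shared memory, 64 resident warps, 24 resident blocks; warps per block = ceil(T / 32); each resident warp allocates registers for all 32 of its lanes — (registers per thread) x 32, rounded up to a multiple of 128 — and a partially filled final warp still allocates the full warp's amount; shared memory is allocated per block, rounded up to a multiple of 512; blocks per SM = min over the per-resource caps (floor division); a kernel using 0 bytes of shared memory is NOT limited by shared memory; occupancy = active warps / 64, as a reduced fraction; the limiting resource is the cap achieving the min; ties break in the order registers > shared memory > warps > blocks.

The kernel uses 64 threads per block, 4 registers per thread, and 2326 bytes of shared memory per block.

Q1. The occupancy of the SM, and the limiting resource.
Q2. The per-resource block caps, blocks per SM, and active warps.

Answer: occupancy 3/8, limited by shared memory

registers: 256 blocks
shared memory: 12 blocks
warps: 32 blocks
blocks: 24 blocks

Answer: 12 blocks, 24 active warps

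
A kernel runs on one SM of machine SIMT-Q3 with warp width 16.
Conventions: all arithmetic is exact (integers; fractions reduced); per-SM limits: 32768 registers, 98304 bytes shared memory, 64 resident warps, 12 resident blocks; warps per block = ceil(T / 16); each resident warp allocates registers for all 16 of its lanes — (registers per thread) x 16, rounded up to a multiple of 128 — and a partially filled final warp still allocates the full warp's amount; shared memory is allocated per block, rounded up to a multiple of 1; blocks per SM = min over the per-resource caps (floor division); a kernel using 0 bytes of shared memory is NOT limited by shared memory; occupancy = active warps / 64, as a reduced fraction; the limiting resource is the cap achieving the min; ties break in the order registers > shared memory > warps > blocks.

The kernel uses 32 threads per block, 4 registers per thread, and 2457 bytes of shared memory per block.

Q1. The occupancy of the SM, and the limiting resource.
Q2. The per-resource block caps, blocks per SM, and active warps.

Answer: occupancy 3/8, limited by blocks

registers: 128 blocks
shared memory: 40 blocks
warps: 32 blocks
blocks: 12 blocks

Answer: 12 blocks, 24 active warps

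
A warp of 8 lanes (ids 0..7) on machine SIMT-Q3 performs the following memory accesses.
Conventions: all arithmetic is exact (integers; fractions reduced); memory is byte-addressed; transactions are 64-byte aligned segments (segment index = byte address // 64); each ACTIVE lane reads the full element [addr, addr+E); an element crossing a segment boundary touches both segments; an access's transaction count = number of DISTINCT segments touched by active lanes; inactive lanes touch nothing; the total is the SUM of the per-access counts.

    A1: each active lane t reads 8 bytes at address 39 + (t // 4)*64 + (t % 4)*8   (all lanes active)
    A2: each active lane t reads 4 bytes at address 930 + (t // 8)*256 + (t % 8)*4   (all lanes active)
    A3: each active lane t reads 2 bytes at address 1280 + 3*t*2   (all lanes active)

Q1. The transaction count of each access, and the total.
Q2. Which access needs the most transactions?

A1: 3 transactions
A2: 2 transactions
A3: 1 transaction

Answer: 3,2,1; total 6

Answer: A1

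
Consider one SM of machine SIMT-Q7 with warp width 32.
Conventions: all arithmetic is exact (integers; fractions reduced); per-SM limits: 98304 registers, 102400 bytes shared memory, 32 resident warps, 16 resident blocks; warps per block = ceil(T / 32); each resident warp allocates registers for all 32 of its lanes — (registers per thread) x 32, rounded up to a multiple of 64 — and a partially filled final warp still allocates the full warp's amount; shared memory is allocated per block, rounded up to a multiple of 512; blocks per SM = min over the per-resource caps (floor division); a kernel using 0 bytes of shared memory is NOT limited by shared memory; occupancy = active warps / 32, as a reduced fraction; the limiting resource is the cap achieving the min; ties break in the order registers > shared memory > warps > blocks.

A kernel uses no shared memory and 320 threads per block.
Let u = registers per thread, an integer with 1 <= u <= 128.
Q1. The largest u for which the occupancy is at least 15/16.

Answer: u = 102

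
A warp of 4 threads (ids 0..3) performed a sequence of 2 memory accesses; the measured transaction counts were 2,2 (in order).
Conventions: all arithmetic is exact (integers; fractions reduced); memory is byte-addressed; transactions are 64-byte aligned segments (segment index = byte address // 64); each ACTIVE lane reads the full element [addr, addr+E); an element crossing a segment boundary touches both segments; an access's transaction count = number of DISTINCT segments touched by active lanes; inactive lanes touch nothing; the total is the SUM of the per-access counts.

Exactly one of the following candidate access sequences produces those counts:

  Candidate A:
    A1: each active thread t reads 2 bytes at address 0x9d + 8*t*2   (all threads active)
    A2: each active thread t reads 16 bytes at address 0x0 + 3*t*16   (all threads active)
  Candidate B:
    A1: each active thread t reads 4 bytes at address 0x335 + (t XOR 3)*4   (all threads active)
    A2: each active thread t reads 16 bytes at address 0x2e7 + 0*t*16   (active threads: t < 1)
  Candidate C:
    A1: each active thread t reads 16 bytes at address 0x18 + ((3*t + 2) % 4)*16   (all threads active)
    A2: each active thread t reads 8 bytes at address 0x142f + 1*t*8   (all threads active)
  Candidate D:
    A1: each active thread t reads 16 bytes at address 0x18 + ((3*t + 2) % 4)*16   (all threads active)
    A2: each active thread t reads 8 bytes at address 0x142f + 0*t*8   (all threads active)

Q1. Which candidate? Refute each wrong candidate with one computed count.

A: A2 gives 3 transactions, not 2
B: A2 gives 1 transaction, not 2
D: A2 gives 1 transaction, not 2
C: all counts match (2,2)

Answer: C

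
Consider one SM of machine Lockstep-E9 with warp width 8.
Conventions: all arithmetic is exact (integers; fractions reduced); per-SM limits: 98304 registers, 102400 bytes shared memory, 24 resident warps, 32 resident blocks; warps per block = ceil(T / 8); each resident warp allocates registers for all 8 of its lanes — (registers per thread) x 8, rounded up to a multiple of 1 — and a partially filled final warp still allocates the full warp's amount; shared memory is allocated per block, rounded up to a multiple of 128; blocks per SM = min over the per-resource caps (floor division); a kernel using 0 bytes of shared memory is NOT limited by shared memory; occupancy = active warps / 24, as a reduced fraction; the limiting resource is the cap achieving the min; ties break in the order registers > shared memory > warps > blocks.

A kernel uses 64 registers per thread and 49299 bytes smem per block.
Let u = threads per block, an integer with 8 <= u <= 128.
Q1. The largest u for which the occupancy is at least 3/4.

Answer: u = 96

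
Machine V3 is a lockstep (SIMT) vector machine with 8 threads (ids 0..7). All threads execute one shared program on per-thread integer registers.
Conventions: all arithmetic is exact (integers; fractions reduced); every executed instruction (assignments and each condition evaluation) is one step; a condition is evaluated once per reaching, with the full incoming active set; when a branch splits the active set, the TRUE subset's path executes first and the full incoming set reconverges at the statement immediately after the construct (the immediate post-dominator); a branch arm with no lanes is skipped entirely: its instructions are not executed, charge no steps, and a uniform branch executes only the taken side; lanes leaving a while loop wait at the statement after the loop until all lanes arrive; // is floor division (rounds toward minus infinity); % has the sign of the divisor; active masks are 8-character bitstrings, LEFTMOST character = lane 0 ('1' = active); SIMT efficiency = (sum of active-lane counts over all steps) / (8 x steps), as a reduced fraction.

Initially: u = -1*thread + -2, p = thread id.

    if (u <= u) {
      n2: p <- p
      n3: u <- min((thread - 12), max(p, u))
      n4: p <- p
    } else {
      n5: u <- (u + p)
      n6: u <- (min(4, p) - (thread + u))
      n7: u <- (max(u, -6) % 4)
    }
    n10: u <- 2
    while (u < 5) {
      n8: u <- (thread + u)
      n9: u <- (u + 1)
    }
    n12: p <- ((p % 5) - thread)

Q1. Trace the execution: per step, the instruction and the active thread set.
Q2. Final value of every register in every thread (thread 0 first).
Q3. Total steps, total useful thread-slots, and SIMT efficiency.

step 0: eval (u <= u)                11111111
step 1: p <- p                       11111111
step 2: u <- min((thread - 12), max(p, u)) 11111111
step 3: p <- p                       11111111
step 4: u <- 2                       11111111
step 5: eval (u < 5)                 11111111
step 6: u <- (thread + u)            11111111
step 7: u <- (u + 1)                 11111111
step 8: eval (u < 5)                 11111111
step 9: u <- (thread + u)            11000000
step 10: u <- (u + 1)                 11000000
step 11: eval (u < 5)                 11000000
step 12: u <- (thread + u)            10000000
step 13: u <- (u + 1)                 10000000
step 14: eval (u < 5)                 10000000
step 15: p <- ((p % 5) - thread)      11111111

Answer: 16 steps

u: 5,6,5,6,7,8,9,10
p: 0,0,0,0,0,-5,-5,-5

steps = 16; useful = 89; efficiency = 89/128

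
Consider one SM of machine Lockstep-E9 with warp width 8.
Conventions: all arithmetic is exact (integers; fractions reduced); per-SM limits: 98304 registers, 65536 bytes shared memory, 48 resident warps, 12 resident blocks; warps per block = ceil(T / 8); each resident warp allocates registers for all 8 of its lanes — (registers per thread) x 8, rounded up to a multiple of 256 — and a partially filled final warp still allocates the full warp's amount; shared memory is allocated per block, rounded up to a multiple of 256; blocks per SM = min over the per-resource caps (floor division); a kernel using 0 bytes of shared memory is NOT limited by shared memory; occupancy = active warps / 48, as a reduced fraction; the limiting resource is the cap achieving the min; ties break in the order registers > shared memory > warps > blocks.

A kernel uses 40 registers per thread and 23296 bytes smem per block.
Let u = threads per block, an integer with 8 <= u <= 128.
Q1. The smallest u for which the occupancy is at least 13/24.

Answer: u = 97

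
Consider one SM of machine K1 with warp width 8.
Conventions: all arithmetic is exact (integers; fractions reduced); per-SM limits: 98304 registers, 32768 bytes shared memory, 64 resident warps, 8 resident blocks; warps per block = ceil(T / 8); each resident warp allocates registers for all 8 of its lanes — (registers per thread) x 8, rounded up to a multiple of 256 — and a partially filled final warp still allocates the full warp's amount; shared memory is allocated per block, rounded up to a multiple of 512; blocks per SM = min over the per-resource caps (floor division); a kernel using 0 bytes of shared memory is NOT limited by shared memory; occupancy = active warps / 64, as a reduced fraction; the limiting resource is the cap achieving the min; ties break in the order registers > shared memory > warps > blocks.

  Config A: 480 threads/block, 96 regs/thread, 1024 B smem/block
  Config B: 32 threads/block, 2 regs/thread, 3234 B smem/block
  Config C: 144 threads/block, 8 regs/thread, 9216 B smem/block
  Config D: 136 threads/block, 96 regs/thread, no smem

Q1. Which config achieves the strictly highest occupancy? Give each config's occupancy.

occupancies: A 15/16, B 1/2, C 27/32, D 51/64

Answer: A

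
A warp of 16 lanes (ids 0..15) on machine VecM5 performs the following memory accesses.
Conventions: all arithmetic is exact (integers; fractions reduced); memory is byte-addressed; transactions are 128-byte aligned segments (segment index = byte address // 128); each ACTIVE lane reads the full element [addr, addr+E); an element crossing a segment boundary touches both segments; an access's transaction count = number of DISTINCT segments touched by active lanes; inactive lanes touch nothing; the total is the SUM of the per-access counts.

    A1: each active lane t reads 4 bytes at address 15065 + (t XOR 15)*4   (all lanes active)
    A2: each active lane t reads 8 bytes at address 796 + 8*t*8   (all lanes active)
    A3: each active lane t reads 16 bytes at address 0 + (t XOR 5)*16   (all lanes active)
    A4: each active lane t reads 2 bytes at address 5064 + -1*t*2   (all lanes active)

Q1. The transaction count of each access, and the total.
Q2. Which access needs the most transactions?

A1: 2 transactions
A2: 8 transactions
A3: 2 transactions
A4: 1 transaction

Answer: 2,8,2,1; total 13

Answer: A2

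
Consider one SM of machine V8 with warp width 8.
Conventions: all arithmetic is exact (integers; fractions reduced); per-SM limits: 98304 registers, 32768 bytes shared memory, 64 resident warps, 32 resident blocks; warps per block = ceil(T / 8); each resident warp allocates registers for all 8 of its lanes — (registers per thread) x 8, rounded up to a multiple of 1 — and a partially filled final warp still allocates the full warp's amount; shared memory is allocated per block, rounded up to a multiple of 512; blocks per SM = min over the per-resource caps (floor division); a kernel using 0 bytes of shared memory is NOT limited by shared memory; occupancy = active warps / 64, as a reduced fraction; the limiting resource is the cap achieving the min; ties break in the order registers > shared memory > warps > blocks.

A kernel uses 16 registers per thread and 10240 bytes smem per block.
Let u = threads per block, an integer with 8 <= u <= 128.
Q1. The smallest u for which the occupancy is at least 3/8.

Answer: u = 57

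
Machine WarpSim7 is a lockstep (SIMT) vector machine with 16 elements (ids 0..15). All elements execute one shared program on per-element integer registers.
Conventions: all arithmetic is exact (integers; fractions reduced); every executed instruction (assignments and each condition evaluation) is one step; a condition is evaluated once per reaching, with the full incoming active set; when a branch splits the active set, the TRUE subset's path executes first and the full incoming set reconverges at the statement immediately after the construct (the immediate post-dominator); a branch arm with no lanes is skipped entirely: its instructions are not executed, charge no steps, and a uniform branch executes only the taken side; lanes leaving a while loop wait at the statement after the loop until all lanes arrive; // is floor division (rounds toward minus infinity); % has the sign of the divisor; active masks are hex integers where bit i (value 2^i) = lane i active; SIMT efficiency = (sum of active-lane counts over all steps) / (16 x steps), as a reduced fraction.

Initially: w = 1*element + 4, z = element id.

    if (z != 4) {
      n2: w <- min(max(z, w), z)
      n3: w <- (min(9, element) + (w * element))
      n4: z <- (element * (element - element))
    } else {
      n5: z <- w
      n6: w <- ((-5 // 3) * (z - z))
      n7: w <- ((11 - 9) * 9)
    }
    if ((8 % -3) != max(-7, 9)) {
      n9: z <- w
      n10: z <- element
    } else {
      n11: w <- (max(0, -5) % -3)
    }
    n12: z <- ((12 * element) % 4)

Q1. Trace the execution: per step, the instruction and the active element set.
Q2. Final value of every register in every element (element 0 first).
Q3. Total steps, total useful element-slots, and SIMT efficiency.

step 0: eval (z != 4)                0xffff
step 1: w <- min(max(z, w), z)       0xffef
step 2: w <- (min(9, element) + (w * element)) 0xffef
step 3: z <- (element * (element - element)) 0xffef
step 4: z <- w                       0x0010
step 5: w <- ((-5 // 3) * (z - z))   0x0010
step 6: w <- ((11 - 9) * 9)          0x0010
step 7: eval ((8 % -3) != max(-7, 9)) 0xffff
step 8: z <- w                       0xffff
step 9: z <- element                 0xffff
step 10: z <- ((12 * element) % 4)    0xffff

Answer: 11 steps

w: 0,2,6,12,18,30,42,56,72,90,109,130,153,178,205,234
z: 0,0,0,0,0,0,0,0,0,0,0,0,0,0,0,0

steps = 11; useful = 128; efficiency = 128/176 = 8/11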